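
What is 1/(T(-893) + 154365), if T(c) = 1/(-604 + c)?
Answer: 1497/231084404 ≈ 6.4781e-6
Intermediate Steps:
1/(T(-893) + 154365) = 1/(1/(-604 - 893) + 154365) = 1/(1/(-1497) + 154365) = 1/(-1/1497 + 154365) = 1/(231084404/1497) = 1497/231084404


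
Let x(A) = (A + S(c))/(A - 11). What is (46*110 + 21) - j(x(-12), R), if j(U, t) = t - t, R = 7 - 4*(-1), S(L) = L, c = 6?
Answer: 5081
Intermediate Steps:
R = 11 (R = 7 + 4 = 11)
x(A) = (6 + A)/(-11 + A) (x(A) = (A + 6)/(A - 11) = (6 + A)/(-11 + A))
j(U, t) = 0
(46*110 + 21) - j(x(-12), R) = (46*110 + 21) - 1*0 = (5060 + 21) + 0 = 5081 + 0 = 5081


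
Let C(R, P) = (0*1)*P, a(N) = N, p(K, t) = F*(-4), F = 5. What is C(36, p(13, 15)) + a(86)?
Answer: 86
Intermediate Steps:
p(K, t) = -20 (p(K, t) = 5*(-4) = -20)
C(R, P) = 0 (C(R, P) = 0*P = 0)
C(36, p(13, 15)) + a(86) = 0 + 86 = 86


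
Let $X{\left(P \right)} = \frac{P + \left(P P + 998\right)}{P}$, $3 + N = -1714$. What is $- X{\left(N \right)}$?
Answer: $\frac{2947370}{1717} \approx 1716.6$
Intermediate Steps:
$N = -1717$ ($N = -3 - 1714 = -1717$)
$X{\left(P \right)} = \frac{998 + P + P^{2}}{P}$ ($X{\left(P \right)} = \frac{P + \left(P^{2} + 998\right)}{P} = \frac{P + \left(998 + P^{2}\right)}{P} = \frac{998 + P + P^{2}}{P}$)
$- X{\left(N \right)} = - (1 - 1717 + \frac{998}{-1717}) = - (1 - 1717 + 998 \left(- \frac{1}{1717}\right)) = - (1 - 1717 - \frac{998}{1717}) = \left(-1\right) \left(- \frac{2947370}{1717}\right) = \frac{2947370}{1717}$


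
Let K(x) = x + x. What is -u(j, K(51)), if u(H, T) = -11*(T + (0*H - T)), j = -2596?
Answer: 0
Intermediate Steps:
K(x) = 2*x
u(H, T) = 0 (u(H, T) = -11*(T + (0 - T)) = -11*(T - T) = -11*0 = 0)
-u(j, K(51)) = -1*0 = 0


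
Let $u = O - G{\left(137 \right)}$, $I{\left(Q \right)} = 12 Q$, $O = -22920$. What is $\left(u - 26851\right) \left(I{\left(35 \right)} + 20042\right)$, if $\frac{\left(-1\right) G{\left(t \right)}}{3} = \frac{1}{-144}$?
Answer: $- \frac{24441951079}{24} \approx -1.0184 \cdot 10^{9}$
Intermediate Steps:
$G{\left(t \right)} = \frac{1}{48}$ ($G{\left(t \right)} = - \frac{3}{-144} = \left(-3\right) \left(- \frac{1}{144}\right) = \frac{1}{48}$)
$u = - \frac{1100161}{48}$ ($u = -22920 - \frac{1}{48} = - \frac{1100161}{48} \approx -22920.0$)
$\left(u - 26851\right) \left(I{\left(35 \right)} + 20042\right) = \left(- \frac{1100161}{48} - 26851\right) \left(12 \cdot 35 + 20042\right) = - \frac{2389009 \left(420 + 20042\right)}{48} = \left(- \frac{2389009}{48}\right) 20462 = - \frac{24441951079}{24}$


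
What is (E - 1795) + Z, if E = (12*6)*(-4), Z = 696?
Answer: -1387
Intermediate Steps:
E = -288 (E = 72*(-4) = -288)
(E - 1795) + Z = (-288 - 1795) + 696 = -2083 + 696 = -1387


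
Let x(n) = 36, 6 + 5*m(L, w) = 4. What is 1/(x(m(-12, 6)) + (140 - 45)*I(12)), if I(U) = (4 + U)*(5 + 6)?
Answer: 1/16756 ≈ 5.9680e-5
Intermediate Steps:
m(L, w) = -2/5 (m(L, w) = -6/5 + (1/5)*4 = -6/5 + 4/5 = -2/5)
I(U) = 44 + 11*U (I(U) = (4 + U)*11 = 44 + 11*U)
1/(x(m(-12, 6)) + (140 - 45)*I(12)) = 1/(36 + (140 - 45)*(44 + 11*12)) = 1/(36 + 95*(44 + 132)) = 1/(36 + 95*176) = 1/(36 + 16720) = 1/16756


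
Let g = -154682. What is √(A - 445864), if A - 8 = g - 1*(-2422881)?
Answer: √1822343 ≈ 1349.9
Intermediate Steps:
A = 2268207 (A = 8 + (-154682 - 1*(-2422881)) = 8 + (-154682 + 2422881) = 8 + 2268199 = 2268207)
√(A - 445864) = √(2268207 - 445864) = √1822343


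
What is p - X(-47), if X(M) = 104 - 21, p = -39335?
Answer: -39418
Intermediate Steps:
X(M) = 83
p - X(-47) = -39335 - 1*83 = -39335 - 83 = -39418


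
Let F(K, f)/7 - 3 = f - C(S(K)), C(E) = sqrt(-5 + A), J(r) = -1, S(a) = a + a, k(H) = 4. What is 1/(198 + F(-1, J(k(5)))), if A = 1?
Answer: 53/11285 + 7*I/22570 ≈ 0.0046965 + 0.00031015*I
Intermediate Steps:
S(a) = 2*a
C(E) = 2*I (C(E) = sqrt(-5 + 1) = sqrt(-4) = 2*I)
F(K, f) = 21 - 14*I + 7*f (F(K, f) = 21 + 7*(f - 2*I) = 21 + (-14*I + 7*f) = 21 - 14*I + 7*f)
1/(198 + F(-1, J(k(5)))) = 1/(198 + (21 - 14*I + 7*(-1))) = 1/(198 + (21 - 14*I - 7)) = 1/(198 + (14 - 14*I)) = 1/(212 - 14*I) = (212 + 14*I)/45140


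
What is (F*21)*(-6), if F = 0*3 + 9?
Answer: -1134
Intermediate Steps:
F = 9 (F = 0 + 9 = 9)
(F*21)*(-6) = (9*21)*(-6) = 189*(-6) = -1134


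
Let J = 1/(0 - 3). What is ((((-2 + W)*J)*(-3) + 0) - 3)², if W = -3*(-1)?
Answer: 4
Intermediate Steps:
W = 3
J = -⅓ (J = 1/(-3) = -⅓ ≈ -0.33333)
((((-2 + W)*J)*(-3) + 0) - 3)² = ((((-2 + 3)*(-⅓))*(-3) + 0) - 3)² = (((1*(-⅓))*(-3) + 0) - 3)² = ((-⅓*(-3) + 0) - 3)² = ((1 + 0) - 3)² = (1 - 3)² = (-2)² = 4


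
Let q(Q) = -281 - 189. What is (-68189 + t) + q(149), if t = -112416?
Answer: -181075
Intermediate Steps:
q(Q) = -470
(-68189 + t) + q(149) = (-68189 - 112416) - 470 = -180605 - 470 = -181075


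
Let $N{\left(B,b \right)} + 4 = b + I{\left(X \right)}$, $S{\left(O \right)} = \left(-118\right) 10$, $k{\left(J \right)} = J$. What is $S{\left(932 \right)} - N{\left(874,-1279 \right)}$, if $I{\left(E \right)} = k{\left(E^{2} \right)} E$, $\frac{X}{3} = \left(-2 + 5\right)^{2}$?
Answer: $-19580$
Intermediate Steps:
$X = 27$ ($X = 3 \left(-2 + 5\right)^{2} = 3 \cdot 3^{2} = 3 \cdot 9 = 27$)
$S{\left(O \right)} = -1180$
$I{\left(E \right)} = E^{3}$ ($I{\left(E \right)} = E^{2} E = E^{3}$)
$N{\left(B,b \right)} = 19679 + b$ ($N{\left(B,b \right)} = -4 + \left(b + 27^{3}\right) = -4 + \left(b + 19683\right) = -4 + \left(19683 + b\right) = 19679 + b$)
$S{\left(932 \right)} - N{\left(874,-1279 \right)} = -1180 - \left(19679 - 1279\right) = -1180 - 18400 = -19580$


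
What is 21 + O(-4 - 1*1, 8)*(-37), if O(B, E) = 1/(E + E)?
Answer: 299/16 ≈ 18.688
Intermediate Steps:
O(B, E) = 1/(2*E)
21 + O(-4 - 1*1, 8)*(-37) = 21 + ((½)/8)*(-37) = 21 + ((½)*(⅛))*(-37) = 21 + (1/16)*(-37) = 21 - 37/16 = 299/16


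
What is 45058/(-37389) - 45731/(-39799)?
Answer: -83426983/1488044811 ≈ -0.056065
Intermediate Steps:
45058/(-37389) - 45731/(-39799) = 45058*(-1/37389) - 45731*(-1/39799) = -45058/37389 + 45731/39799 = -83426983/1488044811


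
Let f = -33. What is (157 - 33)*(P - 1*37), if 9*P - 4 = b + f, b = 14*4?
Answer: -4216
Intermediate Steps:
b = 56
P = 3 (P = 4/9 + (56 - 33)/9 = 4/9 + (⅑)*23 = 4/9 + 23/9 = 3)
(157 - 33)*(P - 1*37) = (157 - 33)*(3 - 1*37) = 124*(3 - 37) = 124*(-34) = -4216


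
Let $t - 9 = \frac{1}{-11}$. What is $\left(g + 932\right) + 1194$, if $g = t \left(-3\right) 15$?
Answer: $\frac{18976}{11} \approx 1725.1$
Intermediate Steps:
$t = \frac{98}{11}$ ($t = 9 + \frac{1}{-11} = 9 - \frac{1}{11} = \frac{98}{11} \approx 8.9091$)
$g = - \frac{4410}{11}$ ($g = \frac{98}{11} \left(-3\right) 15 = \left(- \frac{294}{11}\right) 15 = - \frac{4410}{11} \approx -400.91$)
$\left(g + 932\right) + 1194 = \left(- \frac{4410}{11} + 932\right) + 1194 = \frac{5842}{11} + 1194 = \frac{18976}{11}$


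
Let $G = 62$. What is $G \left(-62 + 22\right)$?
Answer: $-2480$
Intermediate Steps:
$G \left(-62 + 22\right) = 62 \left(-62 + 22\right) = 62 \left(-40\right) = -2480$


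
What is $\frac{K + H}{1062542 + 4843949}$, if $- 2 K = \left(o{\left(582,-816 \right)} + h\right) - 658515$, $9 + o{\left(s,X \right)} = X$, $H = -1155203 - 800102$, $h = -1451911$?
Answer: $- \frac{1799359}{11812982} \approx -0.15232$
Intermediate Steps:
$H = -1955305$ ($H = -1155203 - 800102 = -1955305$)
$o{\left(s,X \right)} = -9 + X$
$K = \frac{2111251}{2}$ ($K = - \frac{\left(\left(-9 - 816\right) - 1451911\right) - 658515}{2} = - \frac{\left(-825 - 1451911\right) - 658515}{2} = - \frac{-1452736 - 658515}{2} = \left(- \frac{1}{2}\right) \left(-2111251\right) = \frac{2111251}{2} \approx 1.0556 \cdot 10^{6}$)
$\frac{K + H}{1062542 + 4843949} = \frac{\frac{2111251}{2} - 1955305}{1062542 + 4843949} = - \frac{1799359}{2 \cdot 5906491} = \left(- \frac{1799359}{2}\right) \frac{1}{5906491} = - \frac{1799359}{11812982}$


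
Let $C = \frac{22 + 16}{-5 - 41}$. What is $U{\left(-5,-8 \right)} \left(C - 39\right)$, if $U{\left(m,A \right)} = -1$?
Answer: $\frac{916}{23} \approx 39.826$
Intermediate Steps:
$C = - \frac{19}{23}$ ($C = \frac{38}{-46} = 38 \left(- \frac{1}{46}\right) = - \frac{19}{23} \approx -0.82609$)
$U{\left(-5,-8 \right)} \left(C - 39\right) = - (- \frac{19}{23} - 39) = \left(-1\right) \left(- \frac{916}{23}\right) = \frac{916}{23}$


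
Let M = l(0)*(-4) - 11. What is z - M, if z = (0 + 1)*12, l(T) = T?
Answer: 23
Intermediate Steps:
z = 12 (z = 1*12 = 12)
M = -11 (M = 0*(-4) - 11 = 0 - 11 = -11)
z - M = 12 - 1*(-11) = 12 + 11 = 23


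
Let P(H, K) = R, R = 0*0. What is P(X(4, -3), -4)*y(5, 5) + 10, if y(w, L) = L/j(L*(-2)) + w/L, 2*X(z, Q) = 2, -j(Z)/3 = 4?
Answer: 10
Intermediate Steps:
j(Z) = -12 (j(Z) = -3*4 = -12)
X(z, Q) = 1 (X(z, Q) = (½)*2 = 1)
y(w, L) = -L/12 + w/L (y(w, L) = L/(-12) + w/L = L*(-1/12) + w/L = -L/12 + w/L)
R = 0
P(H, K) = 0
P(X(4, -3), -4)*y(5, 5) + 10 = 0*(-1/12*5 + 5/5) + 10 = 0*(-5/12 + 5*(⅕)) + 10 = 0*(-5/12 + 1) + 10 = 0*(7/12) + 10 = 0 + 10 = 10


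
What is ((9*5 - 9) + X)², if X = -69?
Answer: 1089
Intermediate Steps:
((9*5 - 9) + X)² = ((9*5 - 9) - 69)² = ((45 - 9) - 69)² = (36 - 69)² = (-33)² = 1089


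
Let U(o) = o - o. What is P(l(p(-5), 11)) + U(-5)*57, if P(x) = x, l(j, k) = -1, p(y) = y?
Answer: -1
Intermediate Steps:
U(o) = 0
P(l(p(-5), 11)) + U(-5)*57 = -1 + 0*57 = -1 + 0 = -1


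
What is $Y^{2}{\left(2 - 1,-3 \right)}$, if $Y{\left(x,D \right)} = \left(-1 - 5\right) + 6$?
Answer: $0$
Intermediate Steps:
$Y{\left(x,D \right)} = 0$ ($Y{\left(x,D \right)} = -6 + 6 = 0$)
$Y^{2}{\left(2 - 1,-3 \right)} = 0^{2} = 0$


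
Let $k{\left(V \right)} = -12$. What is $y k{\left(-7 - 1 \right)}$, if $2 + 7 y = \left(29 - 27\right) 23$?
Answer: $- \frac{528}{7} \approx -75.429$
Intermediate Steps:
$y = \frac{44}{7}$ ($y = - \frac{2}{7} + \frac{\left(29 - 27\right) 23}{7} = - \frac{2}{7} + \frac{2 \cdot 23}{7} = - \frac{2}{7} + \frac{1}{7} \cdot 46 = - \frac{2}{7} + \frac{46}{7} = \frac{44}{7} \approx 6.2857$)
$y k{\left(-7 - 1 \right)} = \frac{44}{7} \left(-12\right) = - \frac{528}{7}$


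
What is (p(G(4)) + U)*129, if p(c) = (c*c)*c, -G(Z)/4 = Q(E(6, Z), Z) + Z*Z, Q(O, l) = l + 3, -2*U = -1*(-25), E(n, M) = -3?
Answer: -200904729/2 ≈ -1.0045e+8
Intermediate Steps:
U = -25/2 (U = -(-1)*(-25)/2 = -½*25 = -25/2 ≈ -12.500)
Q(O, l) = 3 + l
G(Z) = -12 - 4*Z - 4*Z² (G(Z) = -4*((3 + Z) + Z*Z) = -4*((3 + Z) + Z²) = -4*(3 + Z + Z²) = -12 - 4*Z - 4*Z²)
p(c) = c³ (p(c) = c²*c = c³)
(p(G(4)) + U)*129 = ((-12 - 4*4 - 4*4²)³ - 25/2)*129 = ((-12 - 16 - 4*16)³ - 25/2)*129 = ((-12 - 16 - 64)³ - 25/2)*129 = ((-92)³ - 25/2)*129 = (-778688 - 25/2)*129 = -1557401/2*129 = -200904729/2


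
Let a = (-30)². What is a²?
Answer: 810000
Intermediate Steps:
a = 900
a² = 900² = 810000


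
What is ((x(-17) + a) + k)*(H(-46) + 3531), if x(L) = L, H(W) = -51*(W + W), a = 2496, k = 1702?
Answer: 34380363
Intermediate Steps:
H(W) = -102*W
((x(-17) + a) + k)*(H(-46) + 3531) = ((-17 + 2496) + 1702)*(-102*(-46) + 3531) = (2479 + 1702)*(4692 + 3531) = 4181*8223 = 34380363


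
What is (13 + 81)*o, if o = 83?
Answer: 7802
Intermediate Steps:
(13 + 81)*o = (13 + 81)*83 = 94*83 = 7802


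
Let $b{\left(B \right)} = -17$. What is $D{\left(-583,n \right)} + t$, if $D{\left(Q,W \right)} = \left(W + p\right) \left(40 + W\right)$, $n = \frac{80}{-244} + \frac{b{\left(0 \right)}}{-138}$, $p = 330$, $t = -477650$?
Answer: $- \frac{32917555752251}{70862724} \approx -4.6453 \cdot 10^{5}$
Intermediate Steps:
$n = - \frac{1723}{8418}$ ($n = \frac{80}{-244} - \frac{17}{-138} = 80 \left(- \frac{1}{244}\right) - - \frac{17}{138} = - \frac{20}{61} + \frac{17}{138} = - \frac{1723}{8418} \approx -0.20468$)
$D{\left(Q,W \right)} = \left(40 + W\right) \left(330 + W\right)$ ($D{\left(Q,W \right)} = \left(W + 330\right) \left(40 + W\right) = \left(330 + W\right) \left(40 + W\right) = \left(40 + W\right) \left(330 + W\right)$)
$D{\left(-583,n \right)} + t = \left(13200 + \left(- \frac{1723}{8418}\right)^{2} + 370 \left(- \frac{1723}{8418}\right)\right) - 477650 = \left(13200 + \frac{2968729}{70862724} - \frac{318755}{4209}\right) - 477650 = \frac{930024366349}{70862724} - 477650 = - \frac{32917555752251}{70862724}$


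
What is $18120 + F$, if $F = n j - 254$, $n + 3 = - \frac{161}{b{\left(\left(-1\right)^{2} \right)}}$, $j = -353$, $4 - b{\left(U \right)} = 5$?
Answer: $-37908$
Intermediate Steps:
$b{\left(U \right)} = -1$ ($b{\left(U \right)} = 4 - 5 = -1$)
$n = 158$ ($n = -3 - \frac{161}{-1} = -3 - -161 = -3 + 161 = 158$)
$F = -56028$ ($F = 158 \left(-353\right) - 254 = -55774 - 254 = -56028$)
$18120 + F = 18120 - 56028 = -37908$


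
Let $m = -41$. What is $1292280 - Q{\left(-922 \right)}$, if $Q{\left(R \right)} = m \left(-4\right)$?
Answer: $1292116$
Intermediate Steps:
$Q{\left(R \right)} = 164$ ($Q{\left(R \right)} = \left(-41\right) \left(-4\right) = 164$)
$1292280 - Q{\left(-922 \right)} = 1292280 - 164 = 1292116$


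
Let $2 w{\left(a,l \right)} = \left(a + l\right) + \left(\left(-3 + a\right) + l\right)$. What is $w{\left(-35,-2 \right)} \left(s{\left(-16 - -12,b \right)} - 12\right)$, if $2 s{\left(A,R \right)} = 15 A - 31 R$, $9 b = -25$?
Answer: $- \frac{1463}{36} \approx -40.639$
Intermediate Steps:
$b = - \frac{25}{9}$ ($b = \frac{1}{9} \left(-25\right) = - \frac{25}{9} \approx -2.7778$)
$s{\left(A,R \right)} = - \frac{31 R}{2} + \frac{15 A}{2}$ ($s{\left(A,R \right)} = \frac{15 A - 31 R}{2} = \frac{- 31 R + 15 A}{2} = - \frac{31 R}{2} + \frac{15 A}{2}$)
$w{\left(a,l \right)} = - \frac{3}{2} + a + l$ ($w{\left(a,l \right)} = \frac{\left(a + l\right) + \left(\left(-3 + a\right) + l\right)}{2} = \frac{\left(a + l\right) + \left(-3 + a + l\right)}{2} = \frac{-3 + 2 a + 2 l}{2} = - \frac{3}{2} + a + l$)
$w{\left(-35,-2 \right)} \left(s{\left(-16 - -12,b \right)} - 12\right) = \left(- \frac{3}{2} - 35 - 2\right) \left(\left(\left(- \frac{31}{2}\right) \left(- \frac{25}{9}\right) + \frac{15 \left(-16 - -12\right)}{2}\right) - 12\right) = - \frac{77 \left(\left(\frac{775}{18} + \frac{15 \left(-16 + 12\right)}{2}\right) - 12\right)}{2} = - \frac{77 \left(\left(\frac{775}{18} + \frac{15}{2} \left(-4\right)\right) - 12\right)}{2} = - \frac{77 \left(\left(\frac{775}{18} - 30\right) - 12\right)}{2} = - \frac{77 \left(\frac{235}{18} - 12\right)}{2} = \left(- \frac{77}{2}\right) \frac{19}{18} = - \frac{1463}{36}$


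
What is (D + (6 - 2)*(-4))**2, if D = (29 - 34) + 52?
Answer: 961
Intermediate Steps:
D = 47 (D = -5 + 52 = 47)
(D + (6 - 2)*(-4))**2 = (47 + (6 - 2)*(-4))**2 = (47 + 4*(-4))**2 = (47 - 16)**2 = 31**2 = 961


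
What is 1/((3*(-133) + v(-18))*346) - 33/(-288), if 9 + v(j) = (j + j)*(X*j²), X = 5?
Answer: 1552213/13546592 ≈ 0.11458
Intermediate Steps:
v(j) = -9 + 10*j³ (v(j) = -9 + (j + j)*(5*j²) = -9 + (2*j)*(5*j²) = -9 + 10*j³)
1/((3*(-133) + v(-18))*346) - 33/(-288) = 1/((3*(-133) + (-9 + 10*(-18)³))*346) - 33/(-288) = (1/346)/(-399 + (-9 + 10*(-5832))) - 33*(-1/288) = (1/346)/(-399 + (-9 - 58320)) + 11/96 = (1/346)/(-399 - 58329) + 11/96 = (1/346)/(-58728) + 11/96 = -1/58728*1/346 + 11/96 = -1/20319888 + 11/96 = 1552213/13546592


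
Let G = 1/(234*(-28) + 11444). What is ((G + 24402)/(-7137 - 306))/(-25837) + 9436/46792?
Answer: 1110318788763839/5502476214758628 ≈ 0.20179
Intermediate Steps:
G = 1/4892 (G = 1/(-6552 + 11444) = 1/4892 ≈ 0.00020442)
((G + 24402)/(-7137 - 306))/(-25837) + 9436/46792 = ((1/4892 + 24402)/(-7137 - 306))/(-25837) + 9436/46792 = ((119374585/4892)/(-7443))*(-1/25837) + 9436*(1/46792) = ((119374585/4892)*(-1/7443))*(-1/25837) + 2359/11698 = -119374585/36411156*(-1/25837) + 2359/11698 = 119374585/940755037572 + 2359/11698 = 1110318788763839/5502476214758628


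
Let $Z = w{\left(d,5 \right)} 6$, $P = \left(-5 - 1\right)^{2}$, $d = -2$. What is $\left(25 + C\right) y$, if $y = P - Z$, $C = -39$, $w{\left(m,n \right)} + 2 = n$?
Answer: $-252$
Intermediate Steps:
$w{\left(m,n \right)} = -2 + n$
$P = 36$ ($P = \left(-6\right)^{2} = 36$)
$Z = 18$ ($Z = \left(-2 + 5\right) 6 = 3 \cdot 6 = 18$)
$y = 18$ ($y = 36 - 18 = 18$)
$\left(25 + C\right) y = \left(25 - 39\right) 18 = \left(-14\right) 18 = -252$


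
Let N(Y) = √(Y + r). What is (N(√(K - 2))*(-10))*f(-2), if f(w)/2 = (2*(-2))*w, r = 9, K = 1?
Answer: -160*√(9 + I) ≈ -480.74 - 26.626*I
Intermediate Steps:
f(w) = -8*w (f(w) = 2*((2*(-2))*w) = 2*(-4*w) = -8*w)
N(Y) = √(9 + Y) (N(Y) = √(Y + 9) = √(9 + Y))
(N(√(K - 2))*(-10))*f(-2) = (√(9 + √(1 - 2))*(-10))*(-8*(-2)) = (√(9 + √(-1))*(-10))*16 = (√(9 + I)*(-10))*16 = -10*√(9 + I)*16 = -160*√(9 + I)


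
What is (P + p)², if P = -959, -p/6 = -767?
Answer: 13271449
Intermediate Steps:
p = 4602 (p = -6*(-767) = 4602)
(P + p)² = (-959 + 4602)² = 3643² = 13271449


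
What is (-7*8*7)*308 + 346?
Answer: -120390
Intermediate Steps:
(-7*8*7)*308 + 346 = -56*7*308 + 346 = -392*308 + 346 = -120736 + 346 = -120390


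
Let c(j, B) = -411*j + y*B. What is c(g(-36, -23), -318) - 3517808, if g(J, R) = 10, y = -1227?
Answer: -3131732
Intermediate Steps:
c(j, B) = -1227*B - 411*j (c(j, B) = -411*j - 1227*B = -1227*B - 411*j)
c(g(-36, -23), -318) - 3517808 = (-1227*(-318) - 411*10) - 3517808 = (390186 - 4110) - 3517808 = 386076 - 3517808 = -3131732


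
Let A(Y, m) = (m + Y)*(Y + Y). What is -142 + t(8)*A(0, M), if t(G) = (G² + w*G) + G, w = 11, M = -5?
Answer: -142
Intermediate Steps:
A(Y, m) = 2*Y*(Y + m) (A(Y, m) = (Y + m)*(2*Y) = 2*Y*(Y + m))
t(G) = G² + 12*G (t(G) = (G² + 11*G) + G = G² + 12*G)
-142 + t(8)*A(0, M) = -142 + (8*(12 + 8))*(2*0*(0 - 5)) = -142 + (8*20)*(2*0*(-5)) = -142 + 160*0 = -142 + 0 = -142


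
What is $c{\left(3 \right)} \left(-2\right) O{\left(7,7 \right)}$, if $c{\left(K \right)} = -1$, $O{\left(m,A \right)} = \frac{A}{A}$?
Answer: $2$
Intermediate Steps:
$O{\left(m,A \right)} = 1$
$c{\left(3 \right)} \left(-2\right) O{\left(7,7 \right)} = \left(-1\right) \left(-2\right) 1 = 2 \cdot 1 = 2$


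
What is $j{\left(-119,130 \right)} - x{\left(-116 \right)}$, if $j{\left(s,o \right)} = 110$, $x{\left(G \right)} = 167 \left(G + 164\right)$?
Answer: $-7906$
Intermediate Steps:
$x{\left(G \right)} = 27388 + 167 G$ ($x{\left(G \right)} = 167 \left(164 + G\right) = 27388 + 167 G$)
$j{\left(-119,130 \right)} - x{\left(-116 \right)} = 110 - \left(27388 + 167 \left(-116\right)\right) = 110 - \left(27388 - 19372\right) = 110 - 8016 = -7906$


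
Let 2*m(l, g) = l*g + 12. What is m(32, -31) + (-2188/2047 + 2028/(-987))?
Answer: -332100494/673463 ≈ -493.12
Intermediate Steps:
m(l, g) = 6 + g*l/2 (m(l, g) = (l*g + 12)/2 = (g*l + 12)/2 = (12 + g*l)/2 = 6 + g*l/2)
m(32, -31) + (-2188/2047 + 2028/(-987)) = (6 + (½)*(-31)*32) + (-2188/2047 + 2028/(-987)) = (6 - 496) + (-2188*1/2047 + 2028*(-1/987)) = -490 + (-2188/2047 - 676/329) = -490 - 2103624/673463 = -332100494/673463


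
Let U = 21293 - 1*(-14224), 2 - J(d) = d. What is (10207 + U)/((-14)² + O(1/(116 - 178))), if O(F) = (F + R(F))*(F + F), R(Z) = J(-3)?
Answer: 87881528/376403 ≈ 233.48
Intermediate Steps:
J(d) = 2 - d
R(Z) = 5 (R(Z) = 2 - 1*(-3) = 2 + 3 = 5)
O(F) = 2*F*(5 + F) (O(F) = (F + 5)*(F + F) = (5 + F)*(2*F) = 2*F*(5 + F))
U = 35517 (U = 21293 + 14224 = 35517)
(10207 + U)/((-14)² + O(1/(116 - 178))) = (10207 + 35517)/((-14)² + 2*(5 + 1/(116 - 178))/(116 - 178)) = 45724/(196 + 2*(5 + 1/(-62))/(-62)) = 45724/(196 + 2*(-1/62)*(5 - 1/62)) = 45724/(196 + 2*(-1/62)*(309/62)) = 45724/(196 - 309/1922) = 45724/(376403/1922) = 45724*(1922/376403) = 87881528/376403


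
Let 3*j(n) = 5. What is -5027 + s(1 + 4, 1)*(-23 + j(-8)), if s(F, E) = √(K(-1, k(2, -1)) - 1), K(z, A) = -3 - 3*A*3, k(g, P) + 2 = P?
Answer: -5027 - 64*√23/3 ≈ -5129.3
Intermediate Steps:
k(g, P) = -2 + P
K(z, A) = -3 - 9*A
j(n) = 5/3 (j(n) = (⅓)*5 = 5/3)
s(F, E) = √23 (s(F, E) = √((-3 - 9*(-2 - 1)) - 1) = √((-3 - 9*(-3)) - 1) = √((-3 + 27) - 1) = √(24 - 1) = √23)
-5027 + s(1 + 4, 1)*(-23 + j(-8)) = -5027 + √23*(-23 + 5/3) = -5027 + √23*(-64/3) = -5027 - 64*√23/3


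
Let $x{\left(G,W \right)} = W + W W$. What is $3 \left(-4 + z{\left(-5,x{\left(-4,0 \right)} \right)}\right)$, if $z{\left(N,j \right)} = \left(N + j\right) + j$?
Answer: $-27$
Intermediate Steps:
$x{\left(G,W \right)} = W + W^{2}$
$z{\left(N,j \right)} = N + 2 j$
$3 \left(-4 + z{\left(-5,x{\left(-4,0 \right)} \right)}\right) = 3 \left(-4 - \left(5 - 2 \cdot 0 \left(1 + 0\right)\right)\right) = 3 \left(-4 - \left(5 - 2 \cdot 0 \cdot 1\right)\right) = 3 \left(-4 + \left(-5 + 2 \cdot 0\right)\right) = 3 \left(-4 + \left(-5 + 0\right)\right) = 3 \left(-4 - 5\right) = 3 \left(-9\right) = -27$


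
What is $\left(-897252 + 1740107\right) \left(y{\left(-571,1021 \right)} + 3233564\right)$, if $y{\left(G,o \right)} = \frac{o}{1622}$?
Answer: $\frac{4420641159781795}{1622} \approx 2.7254 \cdot 10^{12}$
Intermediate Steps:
$y{\left(G,o \right)} = \frac{o}{1622}$ ($y{\left(G,o \right)} = o \frac{1}{1622} = \frac{o}{1622}$)
$\left(-897252 + 1740107\right) \left(y{\left(-571,1021 \right)} + 3233564\right) = \left(-897252 + 1740107\right) \left(\frac{1}{1622} \cdot 1021 + 3233564\right) = 842855 \left(\frac{1021}{1622} + 3233564\right) = 842855 \cdot \frac{5244841829}{1622} = \frac{4420641159781795}{1622}$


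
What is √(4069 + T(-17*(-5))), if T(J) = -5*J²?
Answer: 2*I*√8014 ≈ 179.04*I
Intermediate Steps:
√(4069 + T(-17*(-5))) = √(4069 - 5*(-17*(-5))²) = √(4069 - 5*85²) = √(4069 - 5*7225) = √(4069 - 36125) = √(-32056) = 2*I*√8014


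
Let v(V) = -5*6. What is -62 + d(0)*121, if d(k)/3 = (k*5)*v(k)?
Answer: -62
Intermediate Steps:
v(V) = -30
d(k) = -450*k (d(k) = 3*((k*5)*(-30)) = 3*((5*k)*(-30)) = 3*(-150*k) = -450*k)
-62 + d(0)*121 = -62 - 450*0*121 = -62 + 0*121 = -62 + 0 = -62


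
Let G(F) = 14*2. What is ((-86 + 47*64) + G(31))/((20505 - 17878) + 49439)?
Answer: 1475/26033 ≈ 0.056659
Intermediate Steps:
G(F) = 28
((-86 + 47*64) + G(31))/((20505 - 17878) + 49439) = ((-86 + 47*64) + 28)/((20505 - 17878) + 49439) = ((-86 + 3008) + 28)/(2627 + 49439) = (2922 + 28)/52066 = 2950*(1/52066) = 1475/26033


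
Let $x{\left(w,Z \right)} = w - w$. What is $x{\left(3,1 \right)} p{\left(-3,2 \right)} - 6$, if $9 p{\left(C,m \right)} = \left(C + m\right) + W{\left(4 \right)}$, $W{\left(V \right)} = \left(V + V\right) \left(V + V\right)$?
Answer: $-6$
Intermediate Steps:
$x{\left(w,Z \right)} = 0$
$W{\left(V \right)} = 4 V^{2}$ ($W{\left(V \right)} = 2 V 2 V = 4 V^{2}$)
$p{\left(C,m \right)} = \frac{64}{9} + \frac{C}{9} + \frac{m}{9}$ ($p{\left(C,m \right)} = \frac{\left(C + m\right) + 4 \cdot 4^{2}}{9} = \frac{\left(C + m\right) + 4 \cdot 16}{9} = \frac{\left(C + m\right) + 64}{9} = \frac{64 + C + m}{9} = \frac{64}{9} + \frac{C}{9} + \frac{m}{9}$)
$x{\left(3,1 \right)} p{\left(-3,2 \right)} - 6 = 0 \left(\frac{64}{9} + \frac{1}{9} \left(-3\right) + \frac{1}{9} \cdot 2\right) - 6 = 0 \left(\frac{64}{9} - \frac{1}{3} + \frac{2}{9}\right) - 6 = 0 \cdot 7 - 6 = 0 - 6 = -6$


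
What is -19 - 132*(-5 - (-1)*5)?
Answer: -19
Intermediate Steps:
-19 - 132*(-5 - (-1)*5) = -19 - 132*(-5 - 1*(-5)) = -19 - 132*(-5 + 5) = -19 - 132*0 = -19 + 0 = -19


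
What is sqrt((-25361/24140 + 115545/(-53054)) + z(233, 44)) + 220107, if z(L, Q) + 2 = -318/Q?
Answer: 220107 + 9*I*sqrt(1907481277743307915)/3521989790 ≈ 2.2011e+5 + 3.5293*I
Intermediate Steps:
z(L, Q) = -2 - 318/Q
sqrt((-25361/24140 + 115545/(-53054)) + z(233, 44)) + 220107 = sqrt((-25361/24140 + 115545/(-53054)) + (-2 - 318/44)) + 220107 = sqrt((-25361*1/24140 + 115545*(-1/53054)) + (-2 - 318*1/44)) + 220107 = sqrt((-25361/24140 - 115545/53054) + (-2 - 159/22)) + 220107 = sqrt(-2067379397/640361780 - 203/22) + 220107 = sqrt(-87737894037/7043979580) + 220107 = 9*I*sqrt(1907481277743307915)/3521989790 + 220107 = 220107 + 9*I*sqrt(1907481277743307915)/3521989790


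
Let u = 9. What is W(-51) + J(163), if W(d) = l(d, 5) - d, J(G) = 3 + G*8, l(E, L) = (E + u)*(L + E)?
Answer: 3290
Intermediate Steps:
l(E, L) = (9 + E)*(E + L) (l(E, L) = (E + 9)*(L + E) = (9 + E)*(E + L))
J(G) = 3 + 8*G
W(d) = 45 + d² + 13*d (W(d) = (d² + 9*d + 9*5 + d*5) - d = (d² + 9*d + 45 + 5*d) - d = (45 + d² + 14*d) - d = 45 + d² + 13*d)
W(-51) + J(163) = (45 + (-51)² + 13*(-51)) + (3 + 8*163) = (45 + 2601 - 663) + (3 + 1304) = 1983 + 1307 = 3290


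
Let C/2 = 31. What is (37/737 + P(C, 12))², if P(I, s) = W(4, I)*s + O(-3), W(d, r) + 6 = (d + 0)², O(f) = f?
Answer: 7441822756/543169 ≈ 13701.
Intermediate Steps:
C = 62 (C = 2*31 = 62)
W(d, r) = -6 + d² (W(d, r) = -6 + (d + 0)² = -6 + d²)
P(I, s) = -3 + 10*s (P(I, s) = (-6 + 4²)*s - 3 = (-6 + 16)*s - 3 = 10*s - 3 = -3 + 10*s)
(37/737 + P(C, 12))² = (37/737 + (-3 + 10*12))² = (37*(1/737) + (-3 + 120))² = (37/737 + 117)² = (86266/737)² = 7441822756/543169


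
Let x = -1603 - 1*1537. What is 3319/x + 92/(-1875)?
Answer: -1302401/1177500 ≈ -1.1061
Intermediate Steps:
x = -3140 (x = -1603 - 1537 = -3140)
3319/x + 92/(-1875) = 3319/(-3140) + 92/(-1875) = 3319*(-1/3140) + 92*(-1/1875) = -3319/3140 - 92/1875 = -1302401/1177500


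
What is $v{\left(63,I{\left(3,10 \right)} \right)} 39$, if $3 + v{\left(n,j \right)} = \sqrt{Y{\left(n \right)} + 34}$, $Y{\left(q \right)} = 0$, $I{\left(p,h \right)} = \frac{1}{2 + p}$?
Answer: $-117 + 39 \sqrt{34} \approx 110.41$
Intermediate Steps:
$v{\left(n,j \right)} = -3 + \sqrt{34}$ ($v{\left(n,j \right)} = -3 + \sqrt{0 + 34} = -3 + \sqrt{34}$)
$v{\left(63,I{\left(3,10 \right)} \right)} 39 = \left(-3 + \sqrt{34}\right) 39 = -117 + 39 \sqrt{34}$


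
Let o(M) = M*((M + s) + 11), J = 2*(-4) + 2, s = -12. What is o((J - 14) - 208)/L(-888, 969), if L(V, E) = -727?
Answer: -52212/727 ≈ -71.818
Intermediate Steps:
J = -6 (J = -8 + 2 = -6)
o(M) = M*(-1 + M) (o(M) = M*((M - 12) + 11) = M*((-12 + M) + 11) = M*(-1 + M))
o((J - 14) - 208)/L(-888, 969) = (((-6 - 14) - 208)*(-1 + ((-6 - 14) - 208)))/(-727) = ((-20 - 208)*(-1 + (-20 - 208)))*(-1/727) = -228*(-1 - 228)*(-1/727) = -228*(-229)*(-1/727) = 52212*(-1/727) = -52212/727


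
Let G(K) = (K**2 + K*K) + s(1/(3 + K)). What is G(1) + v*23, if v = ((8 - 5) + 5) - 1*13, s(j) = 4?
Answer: -109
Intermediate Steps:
v = -5 (v = (3 + 5) - 13 = 8 - 13 = -5)
G(K) = 4 + 2*K**2 (G(K) = (K**2 + K*K) + 4 = (K**2 + K**2) + 4 = 2*K**2 + 4 = 4 + 2*K**2)
G(1) + v*23 = (4 + 2*1**2) - 5*23 = (4 + 2*1) - 115 = (4 + 2) - 115 = 6 - 115 = -109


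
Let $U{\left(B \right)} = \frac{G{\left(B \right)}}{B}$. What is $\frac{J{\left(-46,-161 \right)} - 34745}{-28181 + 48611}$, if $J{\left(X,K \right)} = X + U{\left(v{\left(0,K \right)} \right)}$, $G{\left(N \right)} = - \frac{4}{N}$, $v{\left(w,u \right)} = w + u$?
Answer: $- \frac{180363503}{105913206} \approx -1.7029$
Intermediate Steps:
$v{\left(w,u \right)} = u + w$
$U{\left(B \right)} = - \frac{4}{B^{2}}$ ($U{\left(B \right)} = \frac{\left(-4\right) \frac{1}{B}}{B} = - \frac{4}{B^{2}}$)
$J{\left(X,K \right)} = X - \frac{4}{K^{2}}$ ($J{\left(X,K \right)} = X - \frac{4}{\left(K + 0\right)^{2}} = X - \frac{4}{K^{2}}$)
$\frac{J{\left(-46,-161 \right)} - 34745}{-28181 + 48611} = \frac{\left(-46 - \frac{4}{25921}\right) - 34745}{-28181 + 48611} = \frac{\left(-46 - \frac{4}{25921}\right) - 34745}{20430} = \left(\left(-46 - \frac{4}{25921}\right) - 34745\right) \frac{1}{20430} = \left(- \frac{1192370}{25921} - 34745\right) \frac{1}{20430} = \left(- \frac{901817515}{25921}\right) \frac{1}{20430} = - \frac{180363503}{105913206}$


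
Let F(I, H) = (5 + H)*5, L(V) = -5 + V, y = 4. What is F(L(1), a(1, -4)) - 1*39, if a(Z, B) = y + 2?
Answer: 16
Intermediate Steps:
a(Z, B) = 6 (a(Z, B) = 4 + 2 = 6)
F(I, H) = 25 + 5*H
F(L(1), a(1, -4)) - 1*39 = (25 + 5*6) - 1*39 = (25 + 30) - 39 = 55 - 39 = 16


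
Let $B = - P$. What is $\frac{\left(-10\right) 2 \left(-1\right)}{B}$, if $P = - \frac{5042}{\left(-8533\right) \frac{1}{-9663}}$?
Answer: $\frac{85330}{24360423} \approx 0.0035028$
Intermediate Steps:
$P = - \frac{48720846}{8533}$ ($P = - \frac{5042}{\left(-8533\right) \left(- \frac{1}{9663}\right)} = - \frac{5042}{\frac{8533}{9663}} = \left(-5042\right) \frac{9663}{8533} = - \frac{48720846}{8533} \approx -5709.7$)
$B = \frac{48720846}{8533}$ ($B = \left(-1\right) \left(- \frac{48720846}{8533}\right) = \frac{48720846}{8533} \approx 5709.7$)
$\frac{\left(-10\right) 2 \left(-1\right)}{B} = \frac{\left(-10\right) 2 \left(-1\right)}{\frac{48720846}{8533}} = \left(-20\right) \left(-1\right) \frac{8533}{48720846} = 20 \cdot \frac{8533}{48720846} = \frac{85330}{24360423}$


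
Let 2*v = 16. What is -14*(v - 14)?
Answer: 84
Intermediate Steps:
v = 8 (v = (½)*16 = 8)
-14*(v - 14) = -14*(8 - 14) = -14*(-6) = 84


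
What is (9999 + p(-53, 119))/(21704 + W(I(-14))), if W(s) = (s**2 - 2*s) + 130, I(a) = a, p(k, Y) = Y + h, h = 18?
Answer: 5068/11029 ≈ 0.45952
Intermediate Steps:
p(k, Y) = 18 + Y (p(k, Y) = Y + 18 = 18 + Y)
W(s) = 130 + s**2 - 2*s
(9999 + p(-53, 119))/(21704 + W(I(-14))) = (9999 + (18 + 119))/(21704 + (130 + (-14)**2 - 2*(-14))) = (9999 + 137)/(21704 + (130 + 196 + 28)) = 10136/(21704 + 354) = 10136/22058 = 10136*(1/22058) = 5068/11029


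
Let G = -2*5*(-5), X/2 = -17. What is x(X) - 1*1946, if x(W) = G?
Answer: -1896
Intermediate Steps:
X = -34 (X = 2*(-17) = -34)
G = 50 (G = -10*(-5) = 50)
x(W) = 50
x(X) - 1*1946 = 50 - 1*1946 = 50 - 1946 = -1896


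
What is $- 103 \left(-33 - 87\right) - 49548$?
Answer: $-37188$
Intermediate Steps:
$- 103 \left(-33 - 87\right) - 49548 = \left(-103\right) \left(-120\right) - 49548 = 12360 - 49548 = -37188$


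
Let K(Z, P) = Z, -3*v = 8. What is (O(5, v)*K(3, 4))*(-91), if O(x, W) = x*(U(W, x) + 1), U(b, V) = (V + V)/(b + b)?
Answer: 9555/8 ≈ 1194.4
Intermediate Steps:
v = -8/3 (v = -1/3*8 = -8/3 ≈ -2.6667)
U(b, V) = V/b (U(b, V) = (2*V)/((2*b)) = (2*V)*(1/(2*b)) = V/b)
O(x, W) = x*(1 + x/W) (O(x, W) = x*(x/W + 1) = x*(1 + x/W))
(O(5, v)*K(3, 4))*(-91) = ((5*(-8/3 + 5)/(-8/3))*3)*(-91) = ((5*(-3/8)*(7/3))*3)*(-91) = -35/8*3*(-91) = -105/8*(-91) = 9555/8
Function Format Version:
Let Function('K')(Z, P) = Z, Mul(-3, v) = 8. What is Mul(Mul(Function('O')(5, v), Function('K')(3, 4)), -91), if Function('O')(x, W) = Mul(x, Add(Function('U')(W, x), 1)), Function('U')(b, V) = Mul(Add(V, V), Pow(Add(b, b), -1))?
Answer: Rational(9555, 8) ≈ 1194.4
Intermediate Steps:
v = Rational(-8, 3) (v = Mul(Rational(-1, 3), 8) = Rational(-8, 3) ≈ -2.6667)
Function('U')(b, V) = Mul(V, Pow(b, -1)) (Function('U')(b, V) = Mul(Mul(2, V), Pow(Mul(2, b), -1)) = Mul(Mul(2, V), Mul(Rational(1, 2), Pow(b, -1))) = Mul(V, Pow(b, -1)))
Function('O')(x, W) = Mul(x, Add(1, Mul(x, Pow(W, -1)))) (Function('O')(x, W) = Mul(x, Add(Mul(x, Pow(W, -1)), 1)) = Mul(x, Add(1, Mul(x, Pow(W, -1)))))
Mul(Mul(Function('O')(5, v), Function('K')(3, 4)), -91) = Mul(Mul(Mul(5, Pow(Rational(-8, 3), -1), Add(Rational(-8, 3), 5)), 3), -91) = Mul(Mul(Mul(5, Rational(-3, 8), Rational(7, 3)), 3), -91) = Mul(Mul(Rational(-35, 8), 3), -91) = Mul(Rational(-105, 8), -91) = Rational(9555, 8)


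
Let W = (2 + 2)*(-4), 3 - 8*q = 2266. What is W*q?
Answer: 4526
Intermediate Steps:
q = -2263/8 (q = 3/8 - 1/8*2266 = 3/8 - 1133/4 = -2263/8 ≈ -282.88)
W = -16 (W = 4*(-4) = -16)
W*q = -16*(-2263/8) = 4526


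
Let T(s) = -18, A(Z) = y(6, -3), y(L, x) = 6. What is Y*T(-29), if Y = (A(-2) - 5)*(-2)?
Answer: 36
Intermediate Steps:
A(Z) = 6
Y = -2 (Y = (6 - 5)*(-2) = 1*(-2) = -2)
Y*T(-29) = -2*(-18) = 36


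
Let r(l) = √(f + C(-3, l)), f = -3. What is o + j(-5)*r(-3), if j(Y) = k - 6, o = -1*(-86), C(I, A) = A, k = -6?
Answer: 86 - 12*I*√6 ≈ 86.0 - 29.394*I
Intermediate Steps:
o = 86
r(l) = √(-3 + l)
j(Y) = -12 (j(Y) = -6 - 6 = -12)
o + j(-5)*r(-3) = 86 - 12*√(-3 - 3) = 86 - 12*I*√6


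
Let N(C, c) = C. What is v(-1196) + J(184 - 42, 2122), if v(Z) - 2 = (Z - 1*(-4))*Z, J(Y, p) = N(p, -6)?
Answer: 1427756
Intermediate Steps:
J(Y, p) = p
v(Z) = 2 + Z*(4 + Z) (v(Z) = 2 + (Z - 1*(-4))*Z = 2 + (Z + 4)*Z = 2 + (4 + Z)*Z = 2 + Z*(4 + Z))
v(-1196) + J(184 - 42, 2122) = (2 + (-1196)**2 + 4*(-1196)) + 2122 = (2 + 1430416 - 4784) + 2122 = 1425634 + 2122 = 1427756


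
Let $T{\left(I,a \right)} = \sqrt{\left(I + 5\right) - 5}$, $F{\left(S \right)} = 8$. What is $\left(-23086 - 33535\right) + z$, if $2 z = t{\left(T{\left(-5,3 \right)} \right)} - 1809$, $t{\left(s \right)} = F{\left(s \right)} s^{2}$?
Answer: $- \frac{115091}{2} \approx -57546.0$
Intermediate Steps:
$T{\left(I,a \right)} = \sqrt{I}$ ($T{\left(I,a \right)} = \sqrt{\left(5 + I\right) - 5} = \sqrt{I}$)
$t{\left(s \right)} = 8 s^{2}$
$z = - \frac{1849}{2}$ ($z = \frac{8 \left(\sqrt{-5}\right)^{2} - 1809}{2} = \frac{8 \left(i \sqrt{5}\right)^{2} - 1809}{2} = \frac{8 \left(-5\right) - 1809}{2} = \frac{-40 - 1809}{2} = \frac{1}{2} \left(-1849\right) = - \frac{1849}{2} \approx -924.5$)
$\left(-23086 - 33535\right) + z = \left(-23086 - 33535\right) - \frac{1849}{2} = -56621 - \frac{1849}{2} = - \frac{115091}{2}$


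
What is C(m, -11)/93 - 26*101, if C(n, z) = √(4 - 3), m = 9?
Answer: -244217/93 ≈ -2626.0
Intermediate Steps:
C(n, z) = 1 (C(n, z) = √1 = 1)
C(m, -11)/93 - 26*101 = 1/93 - 26*101 = 1*(1/93) - 2626 = 1/93 - 2626 = -244217/93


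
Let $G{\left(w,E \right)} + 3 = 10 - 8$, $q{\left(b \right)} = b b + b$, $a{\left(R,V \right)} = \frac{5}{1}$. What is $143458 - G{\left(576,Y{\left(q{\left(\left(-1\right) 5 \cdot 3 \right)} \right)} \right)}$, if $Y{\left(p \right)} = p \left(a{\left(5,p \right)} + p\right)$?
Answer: $143459$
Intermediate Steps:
$a{\left(R,V \right)} = 5$ ($a{\left(R,V \right)} = 5 \cdot 1 = 5$)
$q{\left(b \right)} = b + b^{2}$ ($q{\left(b \right)} = b^{2} + b = b + b^{2}$)
$Y{\left(p \right)} = p \left(5 + p\right)$
$G{\left(w,E \right)} = -1$ ($G{\left(w,E \right)} = -3 + \left(10 - 8\right) = -3 + 2 = -1$)
$143458 - G{\left(576,Y{\left(q{\left(\left(-1\right) 5 \cdot 3 \right)} \right)} \right)} = 143458 - -1 = 143458 + 1 = 143459$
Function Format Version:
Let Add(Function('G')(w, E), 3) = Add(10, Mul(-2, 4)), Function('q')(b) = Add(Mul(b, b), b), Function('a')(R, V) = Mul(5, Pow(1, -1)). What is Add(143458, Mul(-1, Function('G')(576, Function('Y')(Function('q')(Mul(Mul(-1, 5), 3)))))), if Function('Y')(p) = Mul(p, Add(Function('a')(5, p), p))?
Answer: 143459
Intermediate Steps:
Function('a')(R, V) = 5 (Function('a')(R, V) = Mul(5, 1) = 5)
Function('q')(b) = Add(b, Pow(b, 2)) (Function('q')(b) = Add(Pow(b, 2), b) = Add(b, Pow(b, 2)))
Function('Y')(p) = Mul(p, Add(5, p))
Function('G')(w, E) = -1 (Function('G')(w, E) = Add(-3, Add(10, Mul(-2, 4))) = Add(-3, Add(10, -8)) = Add(-3, 2) = -1)
Add(143458, Mul(-1, Function('G')(576, Function('Y')(Function('q')(Mul(Mul(-1, 5), 3)))))) = Add(143458, Mul(-1, -1)) = Add(143458, 1) = 143459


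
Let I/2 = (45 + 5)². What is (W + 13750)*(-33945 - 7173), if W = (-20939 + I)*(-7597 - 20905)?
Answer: -18680200489104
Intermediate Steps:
I = 5000 (I = 2*(45 + 5)² = 2*50² = 2*2500 = 5000)
W = 454293378 (W = (-20939 + 5000)*(-7597 - 20905) = -15939*(-28502) = 454293378)
(W + 13750)*(-33945 - 7173) = (454293378 + 13750)*(-33945 - 7173) = 454307128*(-41118) = -18680200489104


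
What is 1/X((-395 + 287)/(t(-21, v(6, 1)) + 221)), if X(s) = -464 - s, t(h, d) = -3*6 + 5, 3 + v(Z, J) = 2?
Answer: -52/24101 ≈ -0.0021576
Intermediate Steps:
v(Z, J) = -1 (v(Z, J) = -3 + 2 = -1)
t(h, d) = -13 (t(h, d) = -18 + 5 = -13)
1/X((-395 + 287)/(t(-21, v(6, 1)) + 221)) = 1/(-464 - (-395 + 287)/(-13 + 221)) = 1/(-464 - (-108)/208) = 1/(-464 - 1*(-27/52)) = 1/(-464 + 27/52) = 1/(-24101/52) = -52/24101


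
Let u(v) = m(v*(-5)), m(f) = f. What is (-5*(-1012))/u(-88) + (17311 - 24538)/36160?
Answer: 408613/36160 ≈ 11.300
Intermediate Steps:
u(v) = -5*v (u(v) = v*(-5) = -5*v)
(-5*(-1012))/u(-88) + (17311 - 24538)/36160 = (-5*(-1012))/((-5*(-88))) + (17311 - 24538)/36160 = 5060/440 - 7227*1/36160 = 5060*(1/440) - 7227/36160 = 23/2 - 7227/36160 = 408613/36160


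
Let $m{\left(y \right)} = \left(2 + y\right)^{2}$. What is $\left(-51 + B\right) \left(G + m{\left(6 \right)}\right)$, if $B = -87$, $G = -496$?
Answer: $59616$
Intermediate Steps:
$\left(-51 + B\right) \left(G + m{\left(6 \right)}\right) = \left(-51 - 87\right) \left(-496 + \left(2 + 6\right)^{2}\right) = - 138 \left(-496 + 8^{2}\right) = - 138 \left(-496 + 64\right) = \left(-138\right) \left(-432\right) = 59616$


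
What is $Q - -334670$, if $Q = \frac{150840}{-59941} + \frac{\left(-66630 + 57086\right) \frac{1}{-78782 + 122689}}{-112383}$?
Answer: $\frac{98985569875419759934}{295772893237521} \approx 3.3467 \cdot 10^{5}$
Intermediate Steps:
$Q = - \frac{744304381393136}{295772893237521}$ ($Q = 150840 \left(- \frac{1}{59941}\right) + - \frac{9544}{43907} \left(- \frac{1}{112383}\right) = - \frac{150840}{59941} + \left(-9544\right) \frac{1}{43907} \left(- \frac{1}{112383}\right) = - \frac{150840}{59941} - - \frac{9544}{4934400381} = - \frac{150840}{59941} + \frac{9544}{4934400381} = - \frac{744304381393136}{295772893237521} \approx -2.5165$)
$Q - -334670 = - \frac{744304381393136}{295772893237521} - -334670 = - \frac{744304381393136}{295772893237521} + 334670 = \frac{98985569875419759934}{295772893237521}$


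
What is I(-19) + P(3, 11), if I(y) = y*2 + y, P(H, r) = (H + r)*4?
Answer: -1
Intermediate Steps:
P(H, r) = 4*H + 4*r
I(y) = 3*y (I(y) = 2*y + y = 3*y)
I(-19) + P(3, 11) = 3*(-19) + (4*3 + 4*11) = -57 + (12 + 44) = -57 + 56 = -1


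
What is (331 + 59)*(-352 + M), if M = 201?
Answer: -58890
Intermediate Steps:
(331 + 59)*(-352 + M) = (331 + 59)*(-352 + 201) = 390*(-151) = -58890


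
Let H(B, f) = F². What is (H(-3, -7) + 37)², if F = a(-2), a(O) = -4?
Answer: 2809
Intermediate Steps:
F = -4
H(B, f) = 16 (H(B, f) = (-4)² = 16)
(H(-3, -7) + 37)² = (16 + 37)² = 53² = 2809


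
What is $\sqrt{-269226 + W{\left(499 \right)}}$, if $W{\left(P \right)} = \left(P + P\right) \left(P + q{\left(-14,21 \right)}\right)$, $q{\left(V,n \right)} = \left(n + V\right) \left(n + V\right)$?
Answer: $\sqrt{277678} \approx 526.95$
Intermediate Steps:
$q{\left(V,n \right)} = \left(V + n\right)^{2}$ ($q{\left(V,n \right)} = \left(V + n\right) \left(V + n\right) = \left(V + n\right)^{2}$)
$W{\left(P \right)} = 2 P \left(49 + P\right)$ ($W{\left(P \right)} = \left(P + P\right) \left(P + \left(-14 + 21\right)^{2}\right) = 2 P \left(P + 7^{2}\right) = 2 P \left(P + 49\right) = 2 P \left(49 + P\right)$)
$\sqrt{-269226 + W{\left(499 \right)}} = \sqrt{-269226 + 2 \cdot 499 \left(49 + 499\right)} = \sqrt{-269226 + 2 \cdot 499 \cdot 548} = \sqrt{-269226 + 546904} = \sqrt{277678}$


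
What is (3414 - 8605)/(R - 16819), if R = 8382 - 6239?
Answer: 5191/14676 ≈ 0.35371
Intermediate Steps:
R = 2143
(3414 - 8605)/(R - 16819) = (3414 - 8605)/(2143 - 16819) = -5191/(-14676) = -5191*(-1/14676) = 5191/14676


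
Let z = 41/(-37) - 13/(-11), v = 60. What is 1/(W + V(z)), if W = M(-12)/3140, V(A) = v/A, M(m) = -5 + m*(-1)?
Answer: 3140/2555967 ≈ 0.0012285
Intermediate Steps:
z = 30/407 (z = 41*(-1/37) - 13*(-1/11) = -41/37 + 13/11 = 30/407 ≈ 0.073710)
M(m) = -5 - m
V(A) = 60/A
W = 7/3140 (W = (-5 - 1*(-12))/3140 = (-5 + 12)*(1/3140) = 7*(1/3140) = 7/3140 ≈ 0.0022293)
1/(W + V(z)) = 1/(7/3140 + 60/(30/407)) = 1/(7/3140 + 60*(407/30)) = 1/(7/3140 + 814) = 1/(2555967/3140) = 3140/2555967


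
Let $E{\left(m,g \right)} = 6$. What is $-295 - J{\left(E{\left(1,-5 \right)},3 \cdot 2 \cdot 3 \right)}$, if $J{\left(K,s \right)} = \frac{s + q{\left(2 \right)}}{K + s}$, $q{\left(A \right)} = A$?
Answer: $- \frac{1775}{6} \approx -295.83$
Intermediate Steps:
$J{\left(K,s \right)} = \frac{2 + s}{K + s}$ ($J{\left(K,s \right)} = \frac{s + 2}{K + s} = \frac{2 + s}{K + s}$)
$-295 - J{\left(E{\left(1,-5 \right)},3 \cdot 2 \cdot 3 \right)} = -295 - \frac{2 + 3 \cdot 2 \cdot 3}{6 + 3 \cdot 2 \cdot 3} = -295 - \frac{2 + 6 \cdot 3}{6 + 6 \cdot 3} = -295 - \frac{2 + 18}{6 + 18} = -295 - \frac{1}{24} \cdot 20 = -295 - \frac{5}{6} = - \frac{1775}{6}$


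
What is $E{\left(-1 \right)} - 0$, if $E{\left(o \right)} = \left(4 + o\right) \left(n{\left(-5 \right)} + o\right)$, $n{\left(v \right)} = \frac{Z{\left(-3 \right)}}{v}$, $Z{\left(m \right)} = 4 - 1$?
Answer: $- \frac{24}{5} \approx -4.8$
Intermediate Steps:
$Z{\left(m \right)} = 3$ ($Z{\left(m \right)} = 4 - 1 = 3$)
$n{\left(v \right)} = \frac{3}{v}$
$E{\left(o \right)} = \left(4 + o\right) \left(- \frac{3}{5} + o\right)$ ($E{\left(o \right)} = \left(4 + o\right) \left(\frac{3}{-5} + o\right) = \left(4 + o\right) \left(3 \left(- \frac{1}{5}\right) + o\right) = \left(4 + o\right) \left(- \frac{3}{5} + o\right)$)
$E{\left(-1 \right)} - 0 = \left(- \frac{12}{5} + \left(-1\right)^{2} + \frac{17}{5} \left(-1\right)\right) - 0 = \left(- \frac{12}{5} + 1 - \frac{17}{5}\right) + 0 = - \frac{24}{5} + 0 = - \frac{24}{5}$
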